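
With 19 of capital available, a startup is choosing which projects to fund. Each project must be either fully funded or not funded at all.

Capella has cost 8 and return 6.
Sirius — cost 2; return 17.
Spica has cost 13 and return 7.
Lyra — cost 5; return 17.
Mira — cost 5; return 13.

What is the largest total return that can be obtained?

This is a 0-1 knapsack instance.
Allowing fractional choices, the relaxed optimum would be about 52.2, but projects are indivisible.
Sirius + Lyra + Mira: cost 2 + 5 + 5 = 12 ≤ 19, return 17 + 17 + 13 = 47.
Capella + Sirius + Lyra: cost 8 + 2 + 5 = 15 ≤ 19, return 6 + 17 + 17 = 40.
Capella + Sirius + Mira: cost 8 + 2 + 5 = 15 ≤ 19, return 6 + 17 + 13 = 36.
Best is Sirius, Lyra, and Mira with total return 47.

47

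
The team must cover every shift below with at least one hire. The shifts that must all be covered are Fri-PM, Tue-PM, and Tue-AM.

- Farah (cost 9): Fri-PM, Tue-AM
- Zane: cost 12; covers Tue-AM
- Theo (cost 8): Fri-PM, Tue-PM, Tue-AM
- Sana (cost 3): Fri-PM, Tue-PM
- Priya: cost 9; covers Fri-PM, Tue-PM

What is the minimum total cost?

8

This is an integer covering problem.
The greedy cost-per-new-shift heuristic would pick Sana and Theo for 11, but a cheaper cover exists.
Theo alone covers Fri-PM, Tue-PM, Tue-AM — every shift.
Total cost: 8.
No cover costs less than 8.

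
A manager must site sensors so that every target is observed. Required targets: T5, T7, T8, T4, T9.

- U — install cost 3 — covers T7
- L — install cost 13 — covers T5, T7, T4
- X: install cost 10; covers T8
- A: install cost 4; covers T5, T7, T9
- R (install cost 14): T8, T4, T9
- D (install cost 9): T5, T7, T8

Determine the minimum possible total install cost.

18

Choose A and R: together they cover T5, T7, T8, T4, T9 — every target.
Total install cost: 4 + 14 = 18.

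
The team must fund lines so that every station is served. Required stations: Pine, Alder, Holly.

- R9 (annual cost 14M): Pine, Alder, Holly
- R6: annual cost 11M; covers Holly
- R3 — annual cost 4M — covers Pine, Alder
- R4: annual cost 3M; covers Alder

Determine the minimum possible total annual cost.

14

The greedy cost-per-new-station heuristic would pick R3 and R6 for 15, but a cheaper cover exists.
R9 alone covers Pine, Alder, Holly — every station.
Total annual cost: 14.
No cover costs less than 14.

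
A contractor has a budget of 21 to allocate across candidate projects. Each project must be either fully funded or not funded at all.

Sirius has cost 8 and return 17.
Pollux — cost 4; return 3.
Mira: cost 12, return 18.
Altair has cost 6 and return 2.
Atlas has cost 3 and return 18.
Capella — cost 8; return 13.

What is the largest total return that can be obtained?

48

Take Sirius, Atlas, and Capella: cost 8 + 3 + 8 = 19 ≤ 21, return 17 + 18 + 13 = 48.
No other feasible combination does better.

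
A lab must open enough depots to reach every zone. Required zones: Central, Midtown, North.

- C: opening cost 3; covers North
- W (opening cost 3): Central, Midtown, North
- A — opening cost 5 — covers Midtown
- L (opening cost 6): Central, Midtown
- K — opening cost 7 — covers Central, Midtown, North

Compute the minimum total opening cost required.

3

W alone covers Central, Midtown, North — every zone.
Total opening cost: 3.
No cover costs less than 3.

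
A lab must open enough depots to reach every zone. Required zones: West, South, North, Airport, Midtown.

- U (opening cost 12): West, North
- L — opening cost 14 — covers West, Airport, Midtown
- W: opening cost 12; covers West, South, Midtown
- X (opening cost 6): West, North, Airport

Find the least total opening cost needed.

This is an integer covering problem.
Choose W and X: together they cover West, South, North, Airport, Midtown — every zone.
Total opening cost: 12 + 6 = 18.
No cover costs less than 18.

18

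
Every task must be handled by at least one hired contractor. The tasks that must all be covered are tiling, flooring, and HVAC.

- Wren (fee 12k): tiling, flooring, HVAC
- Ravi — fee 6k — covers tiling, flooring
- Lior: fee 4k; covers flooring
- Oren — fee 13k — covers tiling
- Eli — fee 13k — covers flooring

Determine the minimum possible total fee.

This is a weighted set-cover instance.
The greedy cost-per-new-task heuristic would pick Ravi and Wren for 18, but a cheaper cover exists.
Wren alone covers tiling, flooring, HVAC — every task.
Total fee: 12.
No cover costs less than 12.

12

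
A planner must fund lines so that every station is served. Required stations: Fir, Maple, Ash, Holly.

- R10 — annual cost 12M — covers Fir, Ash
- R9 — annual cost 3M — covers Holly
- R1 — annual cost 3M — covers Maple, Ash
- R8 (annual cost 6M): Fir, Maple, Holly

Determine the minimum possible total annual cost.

9

This is an integer covering problem.
The greedy cost-per-new-station heuristic would pick R1, R9, and R8 for 12, but a cheaper cover exists.
Choose R1 and R8: together they cover Fir, Maple, Ash, Holly — every station.
Total annual cost: 3 + 6 = 9.
No cover costs less than 9.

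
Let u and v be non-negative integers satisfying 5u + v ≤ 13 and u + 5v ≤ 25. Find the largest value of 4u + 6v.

The continuous relaxation peaks at (1.67, 4.67) with value 34.67; rounding to a feasible lattice point costs some objective.
(u,v)=(0,5): 5·0+1·5=5≤13, 1·0+5·5=25≤25, objective 30.
(u,v)=(1,4): 5·1+1·4=9≤13, 1·1+5·4=21≤25, objective 28.
(u,v)=(2,3): 5·2+1·3=13≤13, 1·2+5·3=17≤25, objective 26.
Maximum is 30 at (u,v)=(0,5).

30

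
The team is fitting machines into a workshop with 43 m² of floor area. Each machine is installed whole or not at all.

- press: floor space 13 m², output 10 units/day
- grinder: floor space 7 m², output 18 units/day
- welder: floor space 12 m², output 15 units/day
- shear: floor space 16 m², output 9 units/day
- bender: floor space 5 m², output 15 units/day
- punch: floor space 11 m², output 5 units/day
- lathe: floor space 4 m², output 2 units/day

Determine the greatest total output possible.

60

grinder + welder + shear + bender: floor space 7 + 12 + 16 + 5 = 40 ≤ 43, output 18 + 15 + 9 + 15 = 57.
press + grinder + welder + bender: floor space 13 + 7 + 12 + 5 = 37 ≤ 43, output 10 + 18 + 15 + 15 = 58.
press + grinder + welder + bender + lathe: floor space 13 + 7 + 12 + 5 + 4 = 41 ≤ 43, output 10 + 18 + 15 + 15 + 2 = 60.
Best is press, grinder, welder, bender, and lathe with total output 60.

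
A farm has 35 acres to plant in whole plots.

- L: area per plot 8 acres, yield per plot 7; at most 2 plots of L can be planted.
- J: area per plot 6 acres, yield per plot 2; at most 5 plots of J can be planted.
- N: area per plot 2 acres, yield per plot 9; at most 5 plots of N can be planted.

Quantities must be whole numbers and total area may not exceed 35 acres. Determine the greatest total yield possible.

2×L and 5×N: area 26 ≤ 35, yield 2·7 + 5·9 = 59.
2×L, 1×J, and 5×N: area 32 ≤ 35, yield 2·7 + 1·2 + 5·9 = 61.
Best is 61.

61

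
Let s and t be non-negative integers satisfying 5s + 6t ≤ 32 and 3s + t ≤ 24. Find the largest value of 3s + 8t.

40

The continuous relaxation peaks at (0, 5.33) with value 42.67; rounding to a feasible lattice point costs some objective.
(s,t)=(0,5): 5·0+6·5=30≤32, 3·0+1·5=5≤24, objective 40.
(s,t)=(1,4): 5·1+6·4=29≤32, 3·1+1·4=7≤24, objective 35.
(s,t)=(0,4): 5·0+6·4=24≤32, 3·0+1·4=4≤24, objective 32.
Maximum is 40 at (s,t)=(0,5).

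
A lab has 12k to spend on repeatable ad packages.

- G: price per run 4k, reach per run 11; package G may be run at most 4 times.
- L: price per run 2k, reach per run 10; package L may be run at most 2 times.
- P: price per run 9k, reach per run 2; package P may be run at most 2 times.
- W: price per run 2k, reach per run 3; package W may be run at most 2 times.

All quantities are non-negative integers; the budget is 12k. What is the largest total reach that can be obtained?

This is a bounded integer knapsack.
L has the best ratio (10/2); taking only L gives at most 2×10 = 20 (stopped by the supply cap of 2).
Mixing does better — 2×G and 2×L: price 12 ≤ 12, reach 2·11 + 2·10 = 42.

42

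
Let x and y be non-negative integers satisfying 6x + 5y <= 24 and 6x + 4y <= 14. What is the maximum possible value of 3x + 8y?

24

(x,y)=(0,3) is feasible, giving 24.
(x,y)=(1,2) is feasible, giving 19.
(x,y)=(0,2) is feasible, giving 16.
Maximum is 24 at (x,y)=(0,3).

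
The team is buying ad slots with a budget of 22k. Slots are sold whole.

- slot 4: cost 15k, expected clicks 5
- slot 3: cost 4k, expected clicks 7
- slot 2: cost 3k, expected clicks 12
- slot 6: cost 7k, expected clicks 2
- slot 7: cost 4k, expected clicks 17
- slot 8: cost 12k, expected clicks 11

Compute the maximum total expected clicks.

This is a 0-1 knapsack instance.
Allowing fractional choices, the relaxed optimum would be about 46.1, but ad slots are indivisible.
slot 3 + slot 2 + slot 6 + slot 7: cost 4 + 3 + 7 + 4 = 18 ≤ 22, expected clicks 7 + 12 + 2 + 17 = 38.
slot 3 + slot 2 + slot 7: cost 4 + 3 + 4 = 11 ≤ 22, expected clicks 7 + 12 + 17 = 36.
slot 2 + slot 7 + slot 8: cost 3 + 4 + 12 = 19 ≤ 22, expected clicks 12 + 17 + 11 = 40.
Best is slot 2, slot 7, and slot 8 with total expected clicks 40.

40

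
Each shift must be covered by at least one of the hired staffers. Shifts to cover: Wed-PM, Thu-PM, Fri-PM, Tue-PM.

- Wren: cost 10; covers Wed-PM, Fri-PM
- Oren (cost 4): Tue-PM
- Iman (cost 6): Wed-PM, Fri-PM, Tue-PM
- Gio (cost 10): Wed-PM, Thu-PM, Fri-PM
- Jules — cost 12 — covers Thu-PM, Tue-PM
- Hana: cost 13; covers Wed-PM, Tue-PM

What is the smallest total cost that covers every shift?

14

The greedy cost-per-new-shift heuristic would pick Iman and Gio for 16, but a cheaper cover exists.
Choose Oren and Gio: together they cover Wed-PM, Thu-PM, Fri-PM, Tue-PM — every shift.
Total cost: 4 + 10 = 14.
No cover costs less than 14.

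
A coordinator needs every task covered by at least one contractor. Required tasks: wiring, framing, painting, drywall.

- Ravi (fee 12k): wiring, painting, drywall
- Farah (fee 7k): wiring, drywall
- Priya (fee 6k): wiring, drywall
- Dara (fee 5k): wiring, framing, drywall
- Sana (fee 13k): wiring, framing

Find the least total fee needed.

17

Choose Ravi and Dara: together they cover wiring, framing, painting, drywall — every task.
Total fee: 12 + 5 = 17.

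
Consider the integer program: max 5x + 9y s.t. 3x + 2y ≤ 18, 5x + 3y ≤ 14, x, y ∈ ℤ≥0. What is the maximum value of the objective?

(x,y)=(0,4): 3·0+2·4=8≤18, 5·0+3·4=12≤14, objective 36.
(x,y)=(1,3): 3·1+2·3=9≤18, 5·1+3·3=14≤14, objective 32.
(x,y)=(0,3): 3·0+2·3=6≤18, 5·0+3·3=9≤14, objective 27.
No feasible integer point exceeds 36.

36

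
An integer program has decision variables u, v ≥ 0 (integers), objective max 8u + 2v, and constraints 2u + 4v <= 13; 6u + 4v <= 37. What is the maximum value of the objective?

The continuous relaxation peaks at (6.17, 0) with value 49.33; rounding to a feasible lattice point costs some objective.
(u,v)=(6,0) is feasible, giving 48.
(u,v)=(5,0) is feasible, giving 40.
Maximum is 48 at (u,v)=(6,0).

48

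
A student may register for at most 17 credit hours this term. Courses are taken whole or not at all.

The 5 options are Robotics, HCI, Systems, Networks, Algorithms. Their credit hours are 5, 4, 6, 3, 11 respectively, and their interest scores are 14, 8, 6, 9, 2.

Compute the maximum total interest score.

31

Allowing fractional choices, the relaxed optimum would be about 36.0, but courses are indivisible.
Robotics + Systems + Networks: credit hours 5 + 6 + 3 = 14 ≤ 17, interest score 14 + 6 + 9 = 29.
Robotics + HCI + Networks: credit hours 5 + 4 + 3 = 12 ≤ 17, interest score 14 + 8 + 9 = 31.
Best is Robotics, HCI, and Networks with total interest score 31.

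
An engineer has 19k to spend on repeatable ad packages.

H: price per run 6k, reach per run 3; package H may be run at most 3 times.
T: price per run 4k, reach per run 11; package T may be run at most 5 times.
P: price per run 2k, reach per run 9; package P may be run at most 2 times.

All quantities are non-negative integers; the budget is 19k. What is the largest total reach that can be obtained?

3×T and 2×P: price 16 ≤ 19, reach 3·11 + 2·9 = 51.
4×T and 1×P: price 18 ≤ 19, reach 4·11 + 1·9 = 53.
Best is 53.

53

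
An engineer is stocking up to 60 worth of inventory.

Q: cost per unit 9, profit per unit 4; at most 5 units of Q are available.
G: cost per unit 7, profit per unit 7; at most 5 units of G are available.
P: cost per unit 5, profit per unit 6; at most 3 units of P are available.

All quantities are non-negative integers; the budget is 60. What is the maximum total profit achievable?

Take 1×Q, 5×G, and 3×P: cost 59 ≤ 60, profit 1·4 + 5·7 + 3·6 = 57.
P has the best ratio (6/5) and is taken to its limit of 3; remaining capacity is filled optimally with the others.

57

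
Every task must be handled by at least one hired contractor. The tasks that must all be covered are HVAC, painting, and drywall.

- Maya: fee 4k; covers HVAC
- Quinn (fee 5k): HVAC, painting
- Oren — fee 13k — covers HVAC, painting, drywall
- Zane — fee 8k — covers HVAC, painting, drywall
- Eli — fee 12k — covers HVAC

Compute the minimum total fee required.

The greedy cost-per-new-task heuristic would pick Quinn and Zane for 13, but a cheaper cover exists.
Zane alone covers HVAC, painting, drywall — every task.
Total fee: 8.
No cover costs less than 8.

8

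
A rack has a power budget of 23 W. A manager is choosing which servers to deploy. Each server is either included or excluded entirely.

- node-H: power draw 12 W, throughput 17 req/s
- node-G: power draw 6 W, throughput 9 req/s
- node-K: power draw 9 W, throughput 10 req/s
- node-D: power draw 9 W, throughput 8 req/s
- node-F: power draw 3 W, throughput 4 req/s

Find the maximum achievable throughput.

This is a 0-1 knapsack instance.
Allowing fractional choices, the relaxed optimum would be about 32.2, but servers are indivisible.
node-H + node-G + node-F: power draw 12 + 6 + 3 = 21 ≤ 23, throughput 17 + 9 + 4 = 30.
node-H + node-K: power draw 12 + 9 = 21 ≤ 23, throughput 17 + 10 = 27.
Best is node-H, node-G, and node-F with total throughput 30.

30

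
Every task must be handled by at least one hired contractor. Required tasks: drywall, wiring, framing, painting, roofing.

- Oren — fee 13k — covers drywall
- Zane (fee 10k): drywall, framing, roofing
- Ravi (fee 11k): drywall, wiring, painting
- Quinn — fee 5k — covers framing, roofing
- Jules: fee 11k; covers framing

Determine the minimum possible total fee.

Choose Ravi and Quinn: together they cover drywall, wiring, framing, painting, roofing — every task.
Total fee: 11 + 5 = 16.
No cover costs less than 16.

16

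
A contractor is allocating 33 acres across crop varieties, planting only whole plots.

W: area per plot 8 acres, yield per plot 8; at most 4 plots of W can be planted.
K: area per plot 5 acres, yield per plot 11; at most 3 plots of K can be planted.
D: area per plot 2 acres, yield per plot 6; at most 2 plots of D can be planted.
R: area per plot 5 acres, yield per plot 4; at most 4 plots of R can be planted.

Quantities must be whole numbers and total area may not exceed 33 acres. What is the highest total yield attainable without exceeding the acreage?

57

This is a bounded integer knapsack.
D has the best ratio (6/2); taking only D gives at most 2×6 = 12 (stopped by the supply cap of 2).
Mixing does better — 1×W, 3×K, 2×D, and 1×R: area 32 ≤ 33, yield 1·8 + 3·11 + 2·6 + 1·4 = 57.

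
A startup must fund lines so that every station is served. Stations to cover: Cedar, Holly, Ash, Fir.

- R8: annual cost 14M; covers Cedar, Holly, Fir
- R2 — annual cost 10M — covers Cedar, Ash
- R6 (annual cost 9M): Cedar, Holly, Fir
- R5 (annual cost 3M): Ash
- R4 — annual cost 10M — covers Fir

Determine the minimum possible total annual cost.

This is an integer covering problem.
Choose R6 and R5: together they cover Cedar, Holly, Ash, Fir — every station.
Total annual cost: 9 + 3 = 12.
No cover costs less than 12.

12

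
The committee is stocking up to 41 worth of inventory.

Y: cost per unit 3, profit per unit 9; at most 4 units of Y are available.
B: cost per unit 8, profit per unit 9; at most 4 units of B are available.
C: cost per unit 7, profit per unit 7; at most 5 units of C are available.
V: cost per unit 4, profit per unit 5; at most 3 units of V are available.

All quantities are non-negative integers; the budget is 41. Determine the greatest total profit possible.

69

Take 4×Y, 2×B, and 3×V: cost 40 ≤ 41, profit 4·9 + 2·9 + 3·5 = 69.
Y has the best ratio (9/3) and is taken to its limit of 4; remaining capacity is filled optimally with the others.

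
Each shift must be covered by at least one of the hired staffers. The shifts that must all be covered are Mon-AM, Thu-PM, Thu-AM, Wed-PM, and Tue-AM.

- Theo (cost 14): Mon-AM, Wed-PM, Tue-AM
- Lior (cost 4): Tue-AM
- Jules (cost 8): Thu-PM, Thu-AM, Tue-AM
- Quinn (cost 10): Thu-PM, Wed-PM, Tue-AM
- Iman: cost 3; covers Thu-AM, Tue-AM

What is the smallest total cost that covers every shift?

22

This is an integer covering problem.
The greedy cost-per-new-shift heuristic would pick Iman, Quinn, and Theo for 27, but a cheaper cover exists.
Choose Theo and Jules: together they cover Mon-AM, Thu-PM, Thu-AM, Wed-PM, Tue-AM — every shift.
Total cost: 14 + 8 = 22.
No cover costs less than 22.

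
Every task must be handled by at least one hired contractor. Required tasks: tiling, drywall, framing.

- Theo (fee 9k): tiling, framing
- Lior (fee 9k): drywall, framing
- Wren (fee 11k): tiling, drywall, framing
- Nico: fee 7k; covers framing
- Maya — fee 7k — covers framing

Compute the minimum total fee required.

11

Wren alone covers tiling, drywall, framing — every task.
Total fee: 11.
No cover costs less than 11.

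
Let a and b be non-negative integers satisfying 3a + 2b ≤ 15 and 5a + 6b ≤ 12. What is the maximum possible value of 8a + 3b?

16

(a,b)=(2,0): 3·2+2·0=6≤15, 5·2+6·0=10≤12, objective 16.
(a,b)=(1,1): 3·1+2·1=5≤15, 5·1+6·1=11≤12, objective 11.
(a,b)=(1,0): 3·1+2·0=3≤15, 5·1+6·0=5≤12, objective 8.
The best lattice point is (2,0), giving 16.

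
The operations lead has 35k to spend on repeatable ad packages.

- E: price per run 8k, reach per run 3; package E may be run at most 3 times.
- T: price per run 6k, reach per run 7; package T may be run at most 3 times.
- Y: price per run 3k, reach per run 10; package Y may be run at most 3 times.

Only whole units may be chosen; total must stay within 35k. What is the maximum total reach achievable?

1×E, 3×T, and 3×Y: price 35 ≤ 35, reach 1·3 + 3·7 + 3·10 = 54.
3×T and 3×Y: price 27 ≤ 35, reach 3·7 + 3·10 = 51.
Best is 54.

54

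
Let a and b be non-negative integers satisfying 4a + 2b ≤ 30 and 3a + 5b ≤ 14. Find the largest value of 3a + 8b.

The continuous relaxation peaks at (0, 2.8) with value 22.40; rounding to a feasible lattice point costs some objective.
(a,b)=(1,2): 4·1+2·2=8≤30, 3·1+5·2=13≤14, objective 19.
(a,b)=(0,2): 4·0+2·2=4≤30, 3·0+5·2=10≤14, objective 16.
Maximum is 19 at (a,b)=(1,2).

19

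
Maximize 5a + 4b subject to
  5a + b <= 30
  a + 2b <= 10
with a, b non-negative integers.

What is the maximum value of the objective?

33

The continuous relaxation peaks at (5.56, 2.22) with value 36.67; rounding to a feasible lattice point costs some objective.
(a,b)=(5,2): 5·5+1·2=27≤30, 1·5+2·2=9≤10, objective 33.
(a,b)=(4,3): 5·4+1·3=23≤30, 1·4+2·3=10≤10, objective 32.
(a,b)=(5,1): 5·5+1·1=26≤30, 1·5+2·1=7≤10, objective 29.
The best lattice point is (5,2), giving 33.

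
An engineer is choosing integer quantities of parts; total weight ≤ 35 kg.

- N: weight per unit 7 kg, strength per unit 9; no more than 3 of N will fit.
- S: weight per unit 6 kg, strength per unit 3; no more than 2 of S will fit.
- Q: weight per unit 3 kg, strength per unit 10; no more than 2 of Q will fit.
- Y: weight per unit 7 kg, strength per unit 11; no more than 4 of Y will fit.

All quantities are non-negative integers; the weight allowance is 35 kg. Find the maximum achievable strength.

Take 2×Q and 4×Y: weight 34 ≤ 35, strength 2·10 + 4·11 = 64.
Q has the best ratio (10/3) and is taken to its limit of 2; remaining capacity is filled optimally with the others.

64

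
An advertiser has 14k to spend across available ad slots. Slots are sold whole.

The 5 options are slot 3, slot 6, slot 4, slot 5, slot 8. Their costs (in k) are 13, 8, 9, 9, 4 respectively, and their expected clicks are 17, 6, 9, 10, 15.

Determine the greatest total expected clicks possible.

Treat it as a binary knapsack problem.
Allowing fractional choices, the relaxed optimum would be about 28.1, but ad slots are indivisible.
slot 6 + slot 8: cost 8 + 4 = 12 ≤ 14, expected clicks 6 + 15 = 21.
slot 4 + slot 8: cost 9 + 4 = 13 ≤ 14, expected clicks 9 + 15 = 24.
slot 5 + slot 8: cost 9 + 4 = 13 ≤ 14, expected clicks 10 + 15 = 25.
Best is slot 5 and slot 8 with total expected clicks 25.

25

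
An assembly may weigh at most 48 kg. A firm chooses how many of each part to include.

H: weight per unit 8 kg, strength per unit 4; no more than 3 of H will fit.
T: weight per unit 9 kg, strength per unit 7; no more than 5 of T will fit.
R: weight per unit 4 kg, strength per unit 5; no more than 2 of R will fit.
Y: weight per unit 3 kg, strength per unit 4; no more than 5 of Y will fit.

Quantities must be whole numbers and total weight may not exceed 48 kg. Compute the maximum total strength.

Y has the best ratio (4/3); taking only Y gives at most 5×4 = 20 (stopped by the supply cap of 5).
Mixing does better — 3×T, 2×R, and 4×Y: weight 47 ≤ 48, strength 3·7 + 2·5 + 4·4 = 47.

47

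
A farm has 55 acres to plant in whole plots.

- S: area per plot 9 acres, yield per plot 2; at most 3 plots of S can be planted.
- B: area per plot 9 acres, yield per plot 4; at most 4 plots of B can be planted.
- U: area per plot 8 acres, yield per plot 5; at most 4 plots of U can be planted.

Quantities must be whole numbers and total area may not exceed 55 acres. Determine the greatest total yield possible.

28

2×B and 4×U: area 50 ≤ 55, yield 2·4 + 4·5 = 28.
3×B and 3×U: area 51 ≤ 55, yield 3·4 + 3·5 = 27.
Best is 28.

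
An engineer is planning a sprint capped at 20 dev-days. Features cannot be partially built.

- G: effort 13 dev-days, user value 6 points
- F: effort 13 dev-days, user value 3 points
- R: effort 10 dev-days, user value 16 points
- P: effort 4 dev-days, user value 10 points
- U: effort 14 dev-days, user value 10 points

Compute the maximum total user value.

26

Allowing fractional choices, the relaxed optimum would be about 30.3, but features are indivisible.
R + P: effort 10 + 4 = 14 ≤ 20, user value 16 + 10 = 26.
P + U: effort 4 + 14 = 18 ≤ 20, user value 10 + 10 = 20.
Best is R and P with total user value 26.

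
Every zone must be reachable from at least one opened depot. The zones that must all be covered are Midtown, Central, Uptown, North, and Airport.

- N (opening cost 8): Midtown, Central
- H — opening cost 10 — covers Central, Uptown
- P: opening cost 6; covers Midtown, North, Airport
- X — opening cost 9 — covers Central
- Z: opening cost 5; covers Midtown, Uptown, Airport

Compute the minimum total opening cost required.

The greedy cost-per-new-zone heuristic would pick Z, P, and N for 19, but a cheaper cover exists.
Choose H and P: together they cover Midtown, Central, Uptown, North, Airport — every zone.
Total opening cost: 10 + 6 = 16.
No cover costs less than 16.

16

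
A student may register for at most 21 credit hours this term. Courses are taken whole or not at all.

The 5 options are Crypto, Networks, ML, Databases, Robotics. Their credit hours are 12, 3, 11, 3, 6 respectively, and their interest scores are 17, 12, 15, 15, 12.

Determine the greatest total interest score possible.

Treat it as a binary knapsack problem.
Crypto + Networks + Databases: credit hours 12 + 3 + 3 = 18 ≤ 21, interest score 17 + 12 + 15 = 44.
Networks + ML + Databases: credit hours 3 + 11 + 3 = 17 ≤ 21, interest score 12 + 15 + 15 = 42.
Crypto + Databases + Robotics: credit hours 12 + 3 + 6 = 21 ≤ 21, interest score 17 + 15 + 12 = 44.
The maximum interest score is 44; one optimal choice is Crypto, Networks, and Databases.

44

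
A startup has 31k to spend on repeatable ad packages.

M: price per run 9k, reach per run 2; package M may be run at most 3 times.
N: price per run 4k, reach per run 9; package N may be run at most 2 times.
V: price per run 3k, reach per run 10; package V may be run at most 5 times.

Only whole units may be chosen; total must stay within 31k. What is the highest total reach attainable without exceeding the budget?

This is a bounded integer knapsack.
1×M, 1×N, and 5×V: price 28 ≤ 31, reach 1·2 + 1·9 + 5·10 = 61.
2×N and 5×V: price 23 ≤ 31, reach 2·9 + 5·10 = 68.
Best is 68.

68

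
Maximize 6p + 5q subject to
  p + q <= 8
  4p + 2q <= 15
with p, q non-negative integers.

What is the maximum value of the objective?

(p,q)=(0,7): 1·0+1·7=7≤8, 4·0+2·7=14≤15, objective 35.
(p,q)=(0,6): 1·0+1·6=6≤8, 4·0+2·6=12≤15, objective 30.
The best lattice point is (0,7), giving 35.

35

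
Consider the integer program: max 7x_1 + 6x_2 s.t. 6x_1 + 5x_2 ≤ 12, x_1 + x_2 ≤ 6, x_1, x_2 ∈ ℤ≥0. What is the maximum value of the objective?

14

The continuous relaxation peaks at (0, 2.4) with value 14.40; rounding to a feasible lattice point costs some objective.
(x_1,x_2)=(2,0): 6·2+5·0=12≤12, 1·2+1·0=2≤6, objective 14.
(x_1,x_2)=(1,1): 6·1+5·1=11≤12, 1·1+1·1=2≤6, objective 13.
(x_1,x_2)=(0,2): 6·0+5·2=10≤12, 1·0+1·2=2≤6, objective 12.
No feasible integer point exceeds 14.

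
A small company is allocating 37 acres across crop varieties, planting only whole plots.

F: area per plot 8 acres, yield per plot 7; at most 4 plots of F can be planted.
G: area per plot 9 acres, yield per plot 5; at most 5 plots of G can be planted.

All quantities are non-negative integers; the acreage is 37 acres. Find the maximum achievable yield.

This is a bounded integer knapsack.
Take 4×F: area 32 ≤ 37, yield 4·7 = 28.
F has the best ratio (7/8) and is taken to its limit of 4; remaining capacity is filled optimally with the others.

28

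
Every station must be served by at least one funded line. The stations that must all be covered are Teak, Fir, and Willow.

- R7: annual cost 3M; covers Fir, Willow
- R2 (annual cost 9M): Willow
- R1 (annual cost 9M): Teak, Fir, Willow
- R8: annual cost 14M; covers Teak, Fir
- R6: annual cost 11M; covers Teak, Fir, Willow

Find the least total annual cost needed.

The greedy cost-per-new-station heuristic would pick R7 and R1 for 12, but a cheaper cover exists.
R1 alone covers Teak, Fir, Willow — every station.
Total annual cost: 9.
No cover costs less than 9.

9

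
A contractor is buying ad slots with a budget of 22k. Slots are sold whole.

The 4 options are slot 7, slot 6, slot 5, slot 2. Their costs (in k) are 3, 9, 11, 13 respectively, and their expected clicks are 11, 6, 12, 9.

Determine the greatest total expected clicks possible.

Take slot 7 and slot 5: cost 3 + 11 = 14 ≤ 22, expected clicks 11 + 12 = 23.
No other feasible combination does better.

23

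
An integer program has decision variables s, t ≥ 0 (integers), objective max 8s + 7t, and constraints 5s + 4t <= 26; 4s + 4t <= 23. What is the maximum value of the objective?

40

(s,t)=(5,0): 5·5+4·0=25≤26, 4·5+4·0=20≤23, objective 40.
(s,t)=(4,1): 5·4+4·1=24≤26, 4·4+4·1=20≤23, objective 39.
(s,t)=(3,2): 5·3+4·2=23≤26, 4·3+4·2=20≤23, objective 38.
(s,t)=(2,3): 5·2+4·3=22≤26, 4·2+4·3=20≤23, objective 37.
No feasible integer point exceeds 40.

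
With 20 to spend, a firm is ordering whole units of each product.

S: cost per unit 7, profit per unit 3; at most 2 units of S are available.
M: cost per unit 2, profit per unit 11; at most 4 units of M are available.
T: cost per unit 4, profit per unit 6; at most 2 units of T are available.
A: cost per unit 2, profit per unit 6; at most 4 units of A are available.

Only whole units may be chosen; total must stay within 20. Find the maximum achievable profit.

This is a bounded integer knapsack.
Take 4×M, 1×T, and 4×A: cost 20 ≤ 20, profit 4·11 + 1·6 + 4·6 = 74.
M has the best ratio (11/2) and is taken to its limit of 4; remaining capacity is filled optimally with the others.

74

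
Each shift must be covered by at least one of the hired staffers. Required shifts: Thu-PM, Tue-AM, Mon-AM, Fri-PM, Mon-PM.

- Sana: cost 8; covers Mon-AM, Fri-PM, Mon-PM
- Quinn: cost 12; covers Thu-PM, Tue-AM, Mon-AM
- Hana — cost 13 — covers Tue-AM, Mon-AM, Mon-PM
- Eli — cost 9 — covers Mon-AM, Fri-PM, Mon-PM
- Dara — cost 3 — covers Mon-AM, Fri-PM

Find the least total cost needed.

20

The greedy cost-per-new-shift heuristic would pick Dara, Quinn, and Sana for 23, but a cheaper cover exists.
Choose Sana and Quinn: together they cover Thu-PM, Tue-AM, Mon-AM, Fri-PM, Mon-PM — every shift.
Total cost: 8 + 12 = 20.
No cover costs less than 20.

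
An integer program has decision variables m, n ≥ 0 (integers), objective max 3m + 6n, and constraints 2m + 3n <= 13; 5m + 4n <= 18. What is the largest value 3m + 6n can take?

24

The continuous relaxation peaks at (0, 4.33) with value 26.00; rounding to a feasible lattice point costs some objective.
(m,n)=(0,4): 2·0+3·4=12≤13, 5·0+4·4=16≤18, objective 24.
(m,n)=(1,3): 2·1+3·3=11≤13, 5·1+4·3=17≤18, objective 21.
(m,n)=(0,3): 2·0+3·3=9≤13, 5·0+4·3=12≤18, objective 18.
No feasible integer point exceeds 24.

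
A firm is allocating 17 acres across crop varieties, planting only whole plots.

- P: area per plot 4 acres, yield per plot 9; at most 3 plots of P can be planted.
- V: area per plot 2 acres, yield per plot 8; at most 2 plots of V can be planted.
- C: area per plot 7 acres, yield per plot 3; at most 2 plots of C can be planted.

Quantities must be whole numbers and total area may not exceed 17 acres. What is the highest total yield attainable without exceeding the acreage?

V has the best ratio (8/2); taking only V gives at most 2×8 = 16 (stopped by the supply cap of 2).
Mixing does better — 3×P and 2×V: area 16 ≤ 17, yield 3·9 + 2·8 = 43.

43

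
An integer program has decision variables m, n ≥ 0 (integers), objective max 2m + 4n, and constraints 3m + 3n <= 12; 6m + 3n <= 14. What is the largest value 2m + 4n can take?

(m,n)=(0,4): 3·0+3·4=12≤12, 6·0+3·4=12≤14, objective 16.
(m,n)=(0,3): 3·0+3·3=9≤12, 6·0+3·3=9≤14, objective 12.
Maximum is 16 at (m,n)=(0,4).

16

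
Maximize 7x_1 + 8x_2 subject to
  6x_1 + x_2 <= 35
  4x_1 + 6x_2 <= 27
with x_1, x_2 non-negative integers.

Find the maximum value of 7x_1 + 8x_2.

(x_1,x_2)=(5,1): 6·5+1·1=31≤35, 4·5+6·1=26≤27, objective 43.
(x_1,x_2)=(4,1): 6·4+1·1=25≤35, 4·4+6·1=22≤27, objective 36.
No feasible integer point exceeds 43.

43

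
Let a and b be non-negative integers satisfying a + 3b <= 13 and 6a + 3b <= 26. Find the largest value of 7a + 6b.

33

The continuous relaxation peaks at (2.6, 3.47) with value 39.00; rounding to a feasible lattice point costs some objective.
(a,b)=(3,2): 1·3+3·2=9≤13, 6·3+3·2=24≤26, objective 33.
(a,b)=(2,3): 1·2+3·3=11≤13, 6·2+3·3=21≤26, objective 32.
(a,b)=(1,4): 1·1+3·4=13≤13, 6·1+3·4=18≤26, objective 31.
No feasible integer point exceeds 33.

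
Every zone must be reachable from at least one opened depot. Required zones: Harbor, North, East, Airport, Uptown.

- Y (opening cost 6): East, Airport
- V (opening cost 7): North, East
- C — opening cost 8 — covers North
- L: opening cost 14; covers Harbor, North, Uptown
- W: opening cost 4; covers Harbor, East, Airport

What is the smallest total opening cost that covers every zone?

The greedy cost-per-new-zone heuristic would pick W, V, and L for 25, but a cheaper cover exists.
Choose L and W: together they cover Harbor, North, East, Airport, Uptown — every zone.
Total opening cost: 14 + 4 = 18.
No cover costs less than 18.

18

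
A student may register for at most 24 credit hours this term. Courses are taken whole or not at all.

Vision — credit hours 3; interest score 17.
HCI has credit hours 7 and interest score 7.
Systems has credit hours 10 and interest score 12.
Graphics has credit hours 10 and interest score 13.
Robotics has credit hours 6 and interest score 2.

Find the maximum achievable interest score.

42

Vision + Systems + Graphics: credit hours 3 + 10 + 10 = 23 ≤ 24, interest score 17 + 12 + 13 = 42.
Vision + HCI + Graphics: credit hours 3 + 7 + 10 = 20 ≤ 24, interest score 17 + 7 + 13 = 37.
Vision + HCI + Systems: credit hours 3 + 7 + 10 = 20 ≤ 24, interest score 17 + 7 + 12 = 36.
Best is Vision, Systems, and Graphics with total interest score 42.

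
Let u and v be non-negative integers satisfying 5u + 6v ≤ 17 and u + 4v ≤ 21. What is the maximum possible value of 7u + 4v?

21

(u,v)=(3,0): 5·3+6·0=15≤17, 1·3+4·0=3≤21, objective 21.
(u,v)=(2,1): 5·2+6·1=16≤17, 1·2+4·1=6≤21, objective 18.
Maximum is 21 at (u,v)=(3,0).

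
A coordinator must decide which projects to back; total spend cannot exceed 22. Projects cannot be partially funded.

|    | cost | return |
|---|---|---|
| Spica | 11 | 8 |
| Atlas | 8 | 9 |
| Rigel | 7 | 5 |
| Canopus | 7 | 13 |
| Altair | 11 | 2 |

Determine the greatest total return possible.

Treat it as a binary knapsack problem.
Allowing fractional choices, the relaxed optimum would be about 27.1, but projects are indivisible.
Atlas + Rigel + Canopus: cost 8 + 7 + 7 = 22 ≤ 22, return 9 + 5 + 13 = 27.
Atlas + Canopus: cost 8 + 7 = 15 ≤ 22, return 9 + 13 = 22.
Spica + Canopus: cost 11 + 7 = 18 ≤ 22, return 8 + 13 = 21.
Best is Atlas, Rigel, and Canopus with total return 27.

27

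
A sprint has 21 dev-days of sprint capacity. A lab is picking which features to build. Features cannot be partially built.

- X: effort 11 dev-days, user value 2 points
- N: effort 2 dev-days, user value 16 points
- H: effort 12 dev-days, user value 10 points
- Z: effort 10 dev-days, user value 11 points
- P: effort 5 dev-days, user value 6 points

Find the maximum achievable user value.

33

Take N, Z, and P: effort 2 + 10 + 5 = 17 ≤ 21, user value 16 + 11 + 6 = 33.
No other feasible combination does better.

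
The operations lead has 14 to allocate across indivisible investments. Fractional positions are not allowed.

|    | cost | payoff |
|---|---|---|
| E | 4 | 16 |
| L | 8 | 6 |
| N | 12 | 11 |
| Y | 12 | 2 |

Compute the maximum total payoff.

Treat it as a binary knapsack problem.
Allowing fractional choices, the relaxed optimum would be about 25.2, but investments are indivisible.
E + L: cost 4 + 8 = 12 ≤ 14, payoff 16 + 6 = 22.
E: cost 4 ≤ 14, payoff 16.
Best is E and L with total payoff 22.

22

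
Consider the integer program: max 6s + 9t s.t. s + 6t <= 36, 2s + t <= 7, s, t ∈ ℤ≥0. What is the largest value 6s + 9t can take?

54

(s,t)=(0,6) is feasible, giving 54.
(s,t)=(1,5) is feasible, giving 51.
(s,t)=(0,5) is feasible, giving 45.
Maximum is 54 at (s,t)=(0,6).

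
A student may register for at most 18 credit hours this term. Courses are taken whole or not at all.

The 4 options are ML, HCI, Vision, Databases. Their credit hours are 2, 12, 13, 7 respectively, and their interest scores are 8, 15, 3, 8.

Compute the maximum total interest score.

Treat it as a binary knapsack problem.
Allowing fractional choices, the relaxed optimum would be about 27.6, but courses are indivisible.
HCI: credit hours 12 ≤ 18, interest score 15.
ML + Databases: credit hours 2 + 7 = 9 ≤ 18, interest score 8 + 8 = 16.
ML + HCI: credit hours 2 + 12 = 14 ≤ 18, interest score 8 + 15 = 23.
Best is ML and HCI with total interest score 23.

23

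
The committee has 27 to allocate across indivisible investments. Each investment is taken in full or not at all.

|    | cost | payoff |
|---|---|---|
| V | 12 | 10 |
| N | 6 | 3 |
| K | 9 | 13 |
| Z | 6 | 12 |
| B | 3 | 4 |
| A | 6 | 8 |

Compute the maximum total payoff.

37

K + Z + B + A: cost 9 + 6 + 3 + 6 = 24 ≤ 27, payoff 13 + 12 + 4 + 8 = 37.
V + K + Z: cost 12 + 9 + 6 = 27 ≤ 27, payoff 10 + 13 + 12 = 35.
N + K + Z + A: cost 6 + 9 + 6 + 6 = 27 ≤ 27, payoff 3 + 13 + 12 + 8 = 36.
Best is K, Z, B, and A with total payoff 37.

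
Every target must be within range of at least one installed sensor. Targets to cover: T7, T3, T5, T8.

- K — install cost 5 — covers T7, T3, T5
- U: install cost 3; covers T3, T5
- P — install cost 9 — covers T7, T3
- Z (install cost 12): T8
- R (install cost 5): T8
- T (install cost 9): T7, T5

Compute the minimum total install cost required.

Choose K and R: together they cover T7, T3, T5, T8 — every target.
Total install cost: 5 + 5 = 10.

10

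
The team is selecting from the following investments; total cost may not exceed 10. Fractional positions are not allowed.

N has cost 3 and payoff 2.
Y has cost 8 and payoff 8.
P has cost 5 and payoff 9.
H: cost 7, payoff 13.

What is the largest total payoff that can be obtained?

15

Allowing fractional choices, the relaxed optimum would be about 18.4, but investments are indivisible.
H: cost 7 ≤ 10, payoff 13.
N + P: cost 3 + 5 = 8 ≤ 10, payoff 2 + 9 = 11.
N + H: cost 3 + 7 = 10 ≤ 10, payoff 2 + 13 = 15.
Best is N and H with total payoff 15.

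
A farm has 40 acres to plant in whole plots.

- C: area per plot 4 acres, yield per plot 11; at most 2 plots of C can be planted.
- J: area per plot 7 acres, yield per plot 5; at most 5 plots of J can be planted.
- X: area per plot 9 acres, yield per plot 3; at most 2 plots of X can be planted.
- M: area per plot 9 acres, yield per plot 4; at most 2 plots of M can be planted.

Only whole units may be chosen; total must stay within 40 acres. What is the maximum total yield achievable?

42

2×C and 4×J: area 36 ≤ 40, yield 2·11 + 4·5 = 42.
2×C, 3×J, and 1×M: area 38 ≤ 40, yield 2·11 + 3·5 + 1·4 = 41.
Best is 42.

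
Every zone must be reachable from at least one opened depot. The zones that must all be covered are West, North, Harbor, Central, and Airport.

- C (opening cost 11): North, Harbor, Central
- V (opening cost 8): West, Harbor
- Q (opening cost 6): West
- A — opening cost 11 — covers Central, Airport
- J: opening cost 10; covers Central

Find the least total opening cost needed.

Choose C, Q, and A: together they cover West, North, Harbor, Central, Airport — every zone.
Total opening cost: 11 + 6 + 11 = 28.

28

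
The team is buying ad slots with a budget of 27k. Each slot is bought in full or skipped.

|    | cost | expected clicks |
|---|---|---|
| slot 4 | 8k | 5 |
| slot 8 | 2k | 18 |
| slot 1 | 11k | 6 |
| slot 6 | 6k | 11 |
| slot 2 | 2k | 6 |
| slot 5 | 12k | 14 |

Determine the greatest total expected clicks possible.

Take slot 8, slot 6, slot 2, and slot 5: cost 2 + 6 + 2 + 12 = 22 ≤ 27, expected clicks 18 + 11 + 6 + 14 = 49.
No other feasible combination does better.

49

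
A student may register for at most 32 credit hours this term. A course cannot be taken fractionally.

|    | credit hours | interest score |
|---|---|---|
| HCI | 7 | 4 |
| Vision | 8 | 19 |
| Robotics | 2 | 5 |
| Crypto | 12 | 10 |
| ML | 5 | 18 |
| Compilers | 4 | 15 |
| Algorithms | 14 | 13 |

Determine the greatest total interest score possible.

67

Treat it as a binary knapsack problem.
Vision + Robotics + Crypto + ML + Compilers: credit hours 8 + 2 + 12 + 5 + 4 = 31 ≤ 32, interest score 19 + 5 + 10 + 18 + 15 = 67.
Vision + Crypto + ML + Compilers: credit hours 8 + 12 + 5 + 4 = 29 ≤ 32, interest score 19 + 10 + 18 + 15 = 62.
Vision + ML + Compilers + Algorithms: credit hours 8 + 5 + 4 + 14 = 31 ≤ 32, interest score 19 + 18 + 15 + 13 = 65.
Best is Vision, Robotics, Crypto, ML, and Compilers with total interest score 67.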